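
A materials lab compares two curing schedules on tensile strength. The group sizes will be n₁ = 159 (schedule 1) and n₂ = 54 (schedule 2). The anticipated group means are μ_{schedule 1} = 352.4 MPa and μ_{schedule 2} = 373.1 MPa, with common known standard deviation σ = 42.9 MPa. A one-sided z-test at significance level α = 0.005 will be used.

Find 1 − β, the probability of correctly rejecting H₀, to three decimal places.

Power ≈ 0.687

Standardized effect: d = |μ_{schedule 1} − μ_{schedule 2}| / σ = |352.4 − 373.1| / 42.9 = 0.4825
Noncentrality parameter: δ = d / √(1/n₁ + 1/n₂) = 0.4825 / √(1/159 + 1/54) = 3.0635
Critical value for a one-sided test at α = 0.005: z_α = 2.576.
Power = P(Z > 2.576 − δ) = Φ(0.488) = 0.6871.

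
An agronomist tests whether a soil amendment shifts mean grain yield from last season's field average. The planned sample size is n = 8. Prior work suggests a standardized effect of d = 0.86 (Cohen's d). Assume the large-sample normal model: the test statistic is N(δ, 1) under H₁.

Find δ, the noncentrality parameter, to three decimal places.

δ ≈ 2.432

δ = d·√n = 0.86 × √8 = 2.4324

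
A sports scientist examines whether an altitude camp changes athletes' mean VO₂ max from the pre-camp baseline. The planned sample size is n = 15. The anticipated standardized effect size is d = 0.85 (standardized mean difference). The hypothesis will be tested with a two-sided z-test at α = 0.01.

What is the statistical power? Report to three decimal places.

Power ≈ 0.763

Noncentrality parameter: δ = d·√n = 0.85 × √15 = 3.2920
Critical value for a two-sided test at α = 0.01: z_{α/2} = 2.576.
Power = Φ(δ − 2.576) + Φ(−δ − 2.576) = Φ(0.716) + Φ(-5.868) = 0.7631 + 0.0000 = 0.7631.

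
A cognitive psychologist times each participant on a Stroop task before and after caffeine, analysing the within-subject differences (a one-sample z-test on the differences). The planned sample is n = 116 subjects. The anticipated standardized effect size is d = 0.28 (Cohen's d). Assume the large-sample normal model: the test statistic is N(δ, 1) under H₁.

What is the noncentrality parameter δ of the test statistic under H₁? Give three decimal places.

δ ≈ 3.016

The noncentrality parameter scales effect size by the design's sample-size factor: δ = d·√n = 0.28 × √116 = 3.0157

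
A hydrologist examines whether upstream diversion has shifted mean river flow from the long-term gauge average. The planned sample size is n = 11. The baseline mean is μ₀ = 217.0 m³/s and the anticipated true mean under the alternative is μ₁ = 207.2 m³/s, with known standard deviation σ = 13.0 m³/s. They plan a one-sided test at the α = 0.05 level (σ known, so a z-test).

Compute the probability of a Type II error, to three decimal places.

β ≈ 0.196

Standardized effect: d = |μ₁ − μ₀| / σ = |207.2 − 217.0| / 13.0 = 0.7538
Noncentrality parameter: δ = d·√n = 0.7538 × √11 = 2.5002
Critical value for a one-sided test at α = 0.05: z_α = 1.645.
Power = Φ(δ − 1.645) = Φ(0.855) = 0.8038.
Type II error: β = 1 − power = 1 − 0.8038 = 0.1962.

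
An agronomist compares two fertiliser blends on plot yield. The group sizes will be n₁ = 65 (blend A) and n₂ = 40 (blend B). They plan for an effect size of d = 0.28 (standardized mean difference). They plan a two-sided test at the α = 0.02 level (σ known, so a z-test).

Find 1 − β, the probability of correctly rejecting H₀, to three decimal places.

Power ≈ 0.176

Noncentrality parameter: δ = d / √(1/n₁ + 1/n₂) = 0.28 / √(1/65 + 1/40) = 1.3933
Critical value for a two-sided test at α = 0.02: z_{α/2} = 2.326.
Power = Φ(δ − 2.326) + Φ(−δ − 2.326) = Φ(-0.933) + Φ(-3.720) = 0.1754 + 0.0001 = 0.1755.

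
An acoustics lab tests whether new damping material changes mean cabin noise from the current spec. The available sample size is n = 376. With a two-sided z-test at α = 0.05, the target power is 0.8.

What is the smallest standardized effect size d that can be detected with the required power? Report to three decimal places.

d ≈ 0.144

Required noncentrality: δ = z_{0.025} + z_{0.20} = 1.960 + 0.842 = 2.802.
(Lower-tail contribution to power is negligible for δ > 0.)
δ = d·√n ⇒ d = δ/√n = 2.802/√376 = 0.1445.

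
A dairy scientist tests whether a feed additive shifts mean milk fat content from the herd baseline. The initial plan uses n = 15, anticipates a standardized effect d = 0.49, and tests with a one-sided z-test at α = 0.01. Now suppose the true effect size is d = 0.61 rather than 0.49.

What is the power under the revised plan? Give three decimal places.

With d = 0.61: δ = d·√n = 0.61 × √15 = 2.3625. Critical value z_{0.01} = 2.326.
Revised power = Φ(δ − 2.326) = Φ(0.036) = 0.5144.

Power ≈ 0.514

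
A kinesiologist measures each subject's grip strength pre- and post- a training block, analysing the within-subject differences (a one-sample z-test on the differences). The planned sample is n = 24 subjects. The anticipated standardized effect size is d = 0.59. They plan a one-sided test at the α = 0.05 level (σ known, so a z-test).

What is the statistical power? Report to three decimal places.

Power ≈ 0.894

Noncentrality parameter: δ = d·√n = 0.59 × √24 = 2.8904
Critical value for a one-sided test at α = 0.05: z_α = 1.645.
Power = P(Z > 1.645 − δ) = Φ(1.246) = 0.8935.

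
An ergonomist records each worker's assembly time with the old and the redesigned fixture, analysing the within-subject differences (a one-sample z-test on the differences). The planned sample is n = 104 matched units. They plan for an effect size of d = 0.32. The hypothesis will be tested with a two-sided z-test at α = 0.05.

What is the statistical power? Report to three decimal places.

Power ≈ 0.904

Noncentrality parameter: δ = d·√n = 0.32 × √104 = 3.2634
Critical value for a two-sided test at α = 0.05: z_{α/2} = 1.960.
Power = Φ(δ − 1.960) + Φ(−δ − 1.960) = Φ(1.303) + Φ(-5.223) = 0.9038 + 0.0000 = 0.9038.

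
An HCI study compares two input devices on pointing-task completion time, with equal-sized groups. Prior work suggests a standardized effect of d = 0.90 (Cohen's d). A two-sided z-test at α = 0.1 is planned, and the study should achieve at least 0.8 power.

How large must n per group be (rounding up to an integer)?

n = 16 per group

For power 0.8 need Φ(δ − z_{0.05}) = 0.8, so δ = z_{0.05} + z_{0.20} = 1.645 + 0.842 = 2.486.
(For δ > 0 the lower-tail rejection region contributes negligibly to power, so the one-term inversion is standard.)
δ = d·√(n/2) ⇒ n = 2(δ/d)² = 2 × (2.486 / 0.90)² = 15.27.
Rounding up, n = 16 per group.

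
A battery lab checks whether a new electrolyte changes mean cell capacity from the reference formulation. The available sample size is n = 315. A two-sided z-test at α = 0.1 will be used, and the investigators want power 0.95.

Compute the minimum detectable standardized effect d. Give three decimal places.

d ≈ 0.185

Required noncentrality: δ = z_{0.05} + z_{0.05} = 1.645 + 1.645 = 3.290.
(Lower-tail contribution to power is negligible for δ > 0.)
δ = d·√n ⇒ d = δ/√n = 3.290/√315 = 0.1854.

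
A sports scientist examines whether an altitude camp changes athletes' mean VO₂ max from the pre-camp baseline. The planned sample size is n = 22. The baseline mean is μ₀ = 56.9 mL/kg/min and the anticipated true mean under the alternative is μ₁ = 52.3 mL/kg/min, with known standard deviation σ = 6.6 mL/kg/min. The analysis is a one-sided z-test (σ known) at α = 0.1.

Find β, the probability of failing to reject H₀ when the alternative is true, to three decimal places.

β ≈ 0.023

Standardized effect: d = |μ₁ − μ₀| / σ = |52.3 − 56.9| / 6.6 = 0.6970
Noncentrality parameter: λ = d·√n = 0.6970 × √22 = 3.2691
Critical value for a one-sided test at α = 0.1: z_α = 1.282.
Power = P(Z > 1.282 − λ) = Φ(1.988) = 0.9766.
Type II error: β = 1 − power = 1 − 0.9766 = 0.0234.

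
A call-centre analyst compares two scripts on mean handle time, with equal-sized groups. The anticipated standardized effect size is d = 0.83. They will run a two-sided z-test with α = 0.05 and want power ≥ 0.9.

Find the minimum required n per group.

For power 0.9 need Φ(δ − z_{0.025}) = 0.9, so δ = z_{0.025} + z_{0.10} = 1.960 + 1.282 = 3.242.
(For δ > 0 the lower-tail rejection region contributes negligibly to power, so the one-term inversion is standard.)
δ = d·√(n/2) ⇒ n = 2(δ/d)² = 2 × (3.242 / 0.83)² = 30.50.
Round up to the next whole unit.

n = 31 per group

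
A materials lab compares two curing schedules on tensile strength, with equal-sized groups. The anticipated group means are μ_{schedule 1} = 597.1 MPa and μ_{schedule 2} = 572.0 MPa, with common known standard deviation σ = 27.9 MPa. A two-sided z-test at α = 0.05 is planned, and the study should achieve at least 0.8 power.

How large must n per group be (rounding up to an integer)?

Standardized effect: d = |μ_{schedule 1} − μ_{schedule 2}| / σ = |597.1 − 572.0| / 27.9 = 0.8996
Set Φ(δ − 1.960) = 0.8; then δ − 1.960 = Φ⁻¹(0.8) = 0.842, giving δ = 2.802.
(For δ > 0 the lower-tail rejection region contributes negligibly to power, so the one-term inversion is standard.)
δ = d·√(n/2) ⇒ n = 2(δ/d)² = 2 × (2.802 / 0.8996)² = 19.40.
Rounding up, n = 20 per group.

n = 20 per group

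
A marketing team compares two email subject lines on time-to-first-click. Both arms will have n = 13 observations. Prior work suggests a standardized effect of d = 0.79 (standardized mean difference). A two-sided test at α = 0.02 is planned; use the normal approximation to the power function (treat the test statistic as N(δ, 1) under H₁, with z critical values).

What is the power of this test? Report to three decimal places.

Power ≈ 0.377

Noncentrality parameter: δ = d·√(n/2) = 0.79 × √(13/2) = 2.0141
Critical value for a two-sided test at α = 0.02: z_{α/2} = 2.326.
Power = Φ(δ − 2.326) + Φ(−δ − 2.326) = Φ(-0.312) + Φ(-4.340) = 0.3774 + 0.0000 = 0.3774.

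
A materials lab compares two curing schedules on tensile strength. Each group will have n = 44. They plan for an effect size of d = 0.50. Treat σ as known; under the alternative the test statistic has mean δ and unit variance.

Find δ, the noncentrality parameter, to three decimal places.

δ ≈ 2.345

δ = d·√(n/2) = 0.50 × √(44/2) = 2.3452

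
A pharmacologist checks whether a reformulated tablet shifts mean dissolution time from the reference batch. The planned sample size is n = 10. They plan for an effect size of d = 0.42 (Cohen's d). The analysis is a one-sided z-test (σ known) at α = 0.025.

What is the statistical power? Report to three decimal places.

Noncentrality parameter: δ = d·√n = 0.42 × √10 = 1.3282
Critical value for a one-sided test at α = 0.025: z_α = 1.960.
Power = Φ(δ − 1.960) = Φ(-0.632) = 0.2638.

Power ≈ 0.264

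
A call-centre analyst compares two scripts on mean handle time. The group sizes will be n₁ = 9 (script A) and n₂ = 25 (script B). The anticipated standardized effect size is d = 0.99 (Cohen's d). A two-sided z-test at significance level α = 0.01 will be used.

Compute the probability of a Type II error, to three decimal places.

β ≈ 0.512

Noncentrality parameter: δ = d / √(1/n₁ + 1/n₂) = 0.99 / √(1/9 + 1/25) = 2.5468
Critical value for a two-sided test at α = 0.01: z_{α/2} = 2.576.
Power = Φ(δ − 2.576) + Φ(−δ − 2.576) = Φ(-0.029) + Φ(-5.123) = 0.4884 + 0.0000 = 0.4884.
Type II error: β = 1 − power = 1 − 0.4884 = 0.5116.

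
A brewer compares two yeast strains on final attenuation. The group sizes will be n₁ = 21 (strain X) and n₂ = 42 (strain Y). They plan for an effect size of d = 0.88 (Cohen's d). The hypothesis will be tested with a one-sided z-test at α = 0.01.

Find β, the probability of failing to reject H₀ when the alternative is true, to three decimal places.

β ≈ 0.167

Noncentrality parameter: δ = d / √(1/n₁ + 1/n₂) = 0.88 / √(1/21 + 1/42) = 3.2927
Critical value for a one-sided test at α = 0.01: z_α = 2.326.
Power = Φ(δ − 2.326) = Φ(0.966) = 0.8331.
Type II error: β = 1 − power = 1 − 0.8331 = 0.1669.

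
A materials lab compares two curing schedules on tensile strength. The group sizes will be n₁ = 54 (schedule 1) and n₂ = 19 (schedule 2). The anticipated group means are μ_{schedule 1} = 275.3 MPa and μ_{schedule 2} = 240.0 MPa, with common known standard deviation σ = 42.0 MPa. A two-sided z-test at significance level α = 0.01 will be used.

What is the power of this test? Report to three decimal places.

Standardized effect: d = |μ_{schedule 1} − μ_{schedule 2}| / σ = |275.3 − 240.0| / 42.0 = 0.8405
Noncentrality parameter: δ = d / √(1/n₁ + 1/n₂) = 0.8405 / √(1/54 + 1/19) = 3.1509
Two-sided α = 0.01 → critical value z_{0.005} = 2.576.
Power = Φ(δ − 2.576) + Φ(−δ − 2.576) = Φ(0.575) + Φ(-5.727) = 0.7174 + 0.0000 = 0.7174.

Power ≈ 0.717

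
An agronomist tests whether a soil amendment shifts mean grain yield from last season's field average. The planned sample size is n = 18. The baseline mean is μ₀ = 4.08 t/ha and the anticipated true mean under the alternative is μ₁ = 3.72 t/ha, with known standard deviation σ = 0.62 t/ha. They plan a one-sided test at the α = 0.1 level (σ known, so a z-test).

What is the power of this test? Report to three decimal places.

Standardized effect: d = |μ₁ − μ₀| / σ = |3.72 − 4.08| / 0.62 = 0.5806
Noncentrality parameter: δ = d·√n = 0.5806 × √18 = 2.4635
Critical value for a one-sided test at α = 0.1: z_α = 1.282.
Power = Φ(δ − 1.282) = Φ(1.182) = 0.8814.

Power ≈ 0.881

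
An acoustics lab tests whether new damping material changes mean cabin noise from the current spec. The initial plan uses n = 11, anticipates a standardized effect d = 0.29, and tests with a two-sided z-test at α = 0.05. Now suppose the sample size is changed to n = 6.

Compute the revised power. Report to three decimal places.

With n = 6: δ = d·√n = 0.29 × √6 = 0.7104. Critical value z_{0.025} = 1.960.
Revised power = Φ(δ − 1.960) + Φ(−δ − 1.960) = Φ(-1.250) + Φ(-2.670) = 0.1057 + 0.0038 = 0.1095.

Power ≈ 0.110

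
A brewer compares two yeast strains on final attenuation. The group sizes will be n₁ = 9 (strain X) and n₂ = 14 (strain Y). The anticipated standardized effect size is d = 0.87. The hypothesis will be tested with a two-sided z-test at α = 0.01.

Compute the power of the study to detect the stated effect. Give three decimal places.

Power ≈ 0.295

Noncentrality parameter: δ = d / √(1/n₁ + 1/n₂) = 0.87 / √(1/9 + 1/14) = 2.0363
Two-sided α = 0.01 → critical value z_{0.005} = 2.576.
Power = Φ(δ − 2.576) + Φ(−δ − 2.576) = Φ(-0.540) + Φ(-4.612) = 0.2948 + 0.0000 = 0.2948.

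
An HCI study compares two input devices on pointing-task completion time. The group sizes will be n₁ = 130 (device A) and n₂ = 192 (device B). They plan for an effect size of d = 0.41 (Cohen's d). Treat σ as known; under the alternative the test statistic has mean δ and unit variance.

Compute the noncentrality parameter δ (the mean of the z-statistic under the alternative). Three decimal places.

δ = d / √(1/n₁ + 1/n₂) = 0.41 / √(1/130 + 1/192) = 3.6098

δ ≈ 3.610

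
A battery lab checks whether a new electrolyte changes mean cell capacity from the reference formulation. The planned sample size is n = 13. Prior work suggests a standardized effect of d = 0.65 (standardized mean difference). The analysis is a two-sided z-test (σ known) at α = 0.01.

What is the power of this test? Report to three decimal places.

Noncentrality parameter: δ = d·√n = 0.65 × √13 = 2.3436
Two-sided α = 0.01 → critical value z_{0.005} = 2.576.
Power = Φ(δ − 2.576) + Φ(−δ − 2.576) = Φ(-0.232) + Φ(-4.919) = 0.4082 + 0.0000 = 0.4082.

Power ≈ 0.408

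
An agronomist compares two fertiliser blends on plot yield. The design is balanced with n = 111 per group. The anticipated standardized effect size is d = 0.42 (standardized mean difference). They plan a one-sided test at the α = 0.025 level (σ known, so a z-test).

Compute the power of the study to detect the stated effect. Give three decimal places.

Noncentrality parameter: δ = d·√(n/2) = 0.42 × √(111/2) = 3.1289
One-sided α = 0.025 → critical value z_{0.025} = 1.960.
Power = Φ(δ − 1.960) = Φ(1.169) = 0.8788.

Power ≈ 0.879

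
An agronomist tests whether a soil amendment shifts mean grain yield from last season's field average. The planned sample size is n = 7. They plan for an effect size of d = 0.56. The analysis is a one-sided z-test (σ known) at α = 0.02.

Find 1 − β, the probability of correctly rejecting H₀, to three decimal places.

Noncentrality parameter: δ = d·√n = 0.56 × √7 = 1.4816
Critical value for a one-sided test at α = 0.02: z_α = 2.054.
Power = P(Z > 2.054 − δ) = Φ(-0.572) = 0.2836.

Power ≈ 0.284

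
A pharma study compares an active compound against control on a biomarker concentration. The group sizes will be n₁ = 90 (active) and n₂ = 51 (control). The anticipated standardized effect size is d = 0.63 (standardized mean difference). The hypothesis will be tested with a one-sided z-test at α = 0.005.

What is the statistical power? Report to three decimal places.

Power ≈ 0.846

Noncentrality parameter: δ = d / √(1/n₁ + 1/n₂) = 0.63 / √(1/90 + 1/51) = 3.5945
Critical value for a one-sided test at α = 0.005: z_α = 2.576.
Power = Φ(δ − 2.576) = Φ(1.019) = 0.8458.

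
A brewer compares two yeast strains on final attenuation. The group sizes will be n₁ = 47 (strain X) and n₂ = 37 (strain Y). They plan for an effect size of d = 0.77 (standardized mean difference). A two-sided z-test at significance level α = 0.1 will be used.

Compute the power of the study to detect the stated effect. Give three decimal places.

Noncentrality parameter: δ = d / √(1/n₁ + 1/n₂) = 0.77 / √(1/47 + 1/37) = 3.5035
Critical value for a two-sided test at α = 0.1: z_{α/2} = 1.645.
Power = Φ(δ − 1.645) + Φ(−δ − 1.645) = Φ(1.859) + Φ(-5.148) = 0.9685 + 0.0000 = 0.9685.

Power ≈ 0.968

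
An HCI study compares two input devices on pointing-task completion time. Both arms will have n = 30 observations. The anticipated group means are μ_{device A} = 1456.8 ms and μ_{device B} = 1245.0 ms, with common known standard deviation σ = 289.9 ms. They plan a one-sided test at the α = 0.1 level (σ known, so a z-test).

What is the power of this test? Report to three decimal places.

Power ≈ 0.939

Standardized effect: d = |μ_{device A} − μ_{device B}| / σ = |1456.8 − 1245.0| / 289.9 = 0.7306
Noncentrality parameter: δ = d·√(n/2) = 0.7306 × √(30/2) = 2.8296
One-sided α = 0.1 → critical value z_{0.1} = 1.282.
Power = Φ(δ − 1.282) = Φ(1.548) = 0.9392.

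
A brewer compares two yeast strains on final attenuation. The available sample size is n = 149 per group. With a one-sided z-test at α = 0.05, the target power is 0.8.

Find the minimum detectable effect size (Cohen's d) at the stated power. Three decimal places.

d ≈ 0.288

Required noncentrality: δ = z_{0.05} + z_{0.20} = 1.645 + 0.842 = 2.486.
δ = d·√(n/2) ⇒ d = δ/√(n/2) = 2.486/√(149/2) = 0.2881.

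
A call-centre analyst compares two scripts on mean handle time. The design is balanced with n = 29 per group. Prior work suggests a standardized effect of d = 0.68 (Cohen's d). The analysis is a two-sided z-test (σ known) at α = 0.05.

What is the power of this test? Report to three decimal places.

Noncentrality parameter: δ = d·√(n/2) = 0.68 × √(29/2) = 2.5894
Two-sided α = 0.05 → critical value z_{0.025} = 1.960.
Power = Φ(δ − 1.960) + Φ(−δ − 1.960) = Φ(0.629) + Φ(-4.549) = 0.7355 + 0.0000 = 0.7355.

Power ≈ 0.735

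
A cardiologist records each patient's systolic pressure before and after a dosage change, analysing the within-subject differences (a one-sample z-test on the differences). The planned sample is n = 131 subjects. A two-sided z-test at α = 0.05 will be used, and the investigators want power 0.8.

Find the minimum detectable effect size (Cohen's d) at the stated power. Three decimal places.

Required noncentrality: δ = z_{0.025} + z_{0.20} = 1.960 + 0.842 = 2.802.
(The second rejection-region term Φ(−δ − z_{α/2}) is negligible and dropped.)
δ = d·√n ⇒ d = δ/√n = 2.802/√131 = 0.2448.

d ≈ 0.245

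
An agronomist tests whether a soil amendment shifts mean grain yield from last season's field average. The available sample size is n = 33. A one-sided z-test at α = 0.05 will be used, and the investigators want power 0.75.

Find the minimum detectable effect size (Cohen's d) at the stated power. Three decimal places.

Need Φ(δ − 1.645) = 0.75, so δ = 1.645 + 0.674 = 2.319.
δ = d·√n ⇒ d = δ/√n = 2.319/√33 = 0.4037.

d ≈ 0.404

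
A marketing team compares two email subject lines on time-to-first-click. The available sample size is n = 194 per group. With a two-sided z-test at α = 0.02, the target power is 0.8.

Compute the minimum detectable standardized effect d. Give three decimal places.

Need Φ(δ − 2.326) = 0.8, so δ = 2.326 + 0.842 = 3.168.
(Lower-tail contribution to power is negligible for δ > 0.)
δ = d·√(n/2) ⇒ d = δ/√(n/2) = 3.168/√(194/2) = 0.3217.

d ≈ 0.322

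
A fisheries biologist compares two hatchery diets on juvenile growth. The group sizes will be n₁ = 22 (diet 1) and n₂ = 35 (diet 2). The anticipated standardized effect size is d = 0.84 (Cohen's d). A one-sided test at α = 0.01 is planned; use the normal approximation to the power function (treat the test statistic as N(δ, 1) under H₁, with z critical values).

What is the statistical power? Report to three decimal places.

Noncentrality parameter: δ = d / √(1/n₁ + 1/n₂) = 0.84 / √(1/22 + 1/35) = 3.0874
One-sided α = 0.01 → critical value z_{0.01} = 2.326.
Power = Φ(δ − 2.326) = Φ(0.761) = 0.7767.

Power ≈ 0.777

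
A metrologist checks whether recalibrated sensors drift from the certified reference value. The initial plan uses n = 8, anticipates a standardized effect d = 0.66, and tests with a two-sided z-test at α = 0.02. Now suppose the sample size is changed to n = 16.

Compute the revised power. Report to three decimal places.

Power ≈ 0.623

With n = 16: δ = d·√n = 0.66 × √16 = 2.6400. Critical value z_{0.01} = 2.326.
Revised power = Φ(δ − 2.326) + Φ(−δ − 2.326) = Φ(0.314) + Φ(-4.966) = 0.6231 + 0.0000 = 0.6231.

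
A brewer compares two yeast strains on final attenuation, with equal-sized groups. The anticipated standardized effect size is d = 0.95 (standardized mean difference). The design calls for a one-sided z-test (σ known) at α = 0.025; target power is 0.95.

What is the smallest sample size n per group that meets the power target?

For power 0.95 need Φ(δ − z_{0.025}) = 0.95, so δ = z_{0.025} + z_{0.05} = 1.960 + 1.645 = 3.605.
δ = d·√(n/2) ⇒ n = 2(δ/d)² = 2 × (3.605 / 0.95)² = 28.80.
Round up to the next whole unit.

n = 29 per group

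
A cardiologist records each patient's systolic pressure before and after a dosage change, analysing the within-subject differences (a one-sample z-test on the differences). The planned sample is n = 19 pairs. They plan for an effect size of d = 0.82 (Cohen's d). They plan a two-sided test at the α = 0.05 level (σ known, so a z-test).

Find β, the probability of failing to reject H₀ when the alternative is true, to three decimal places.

Noncentrality parameter: δ = d·√n = 0.82 × √19 = 3.5743
Critical value for a two-sided test at α = 0.05: z_{α/2} = 1.960.
Power = Φ(δ − 1.960) + Φ(−δ − 1.960) = Φ(1.614) + Φ(-5.534) = 0.9468 + 0.0000 = 0.9468.
Type II error: β = 1 − power = 1 − 0.9468 = 0.0532.

β ≈ 0.053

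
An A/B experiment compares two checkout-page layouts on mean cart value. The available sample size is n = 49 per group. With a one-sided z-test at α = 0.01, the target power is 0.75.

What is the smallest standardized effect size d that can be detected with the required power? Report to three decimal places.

d ≈ 0.606

Need Φ(δ − 2.326) = 0.75, so δ = 2.326 + 0.674 = 3.001.
δ = d·√(n/2) ⇒ d = δ/√(n/2) = 3.001/√(49/2) = 0.6063.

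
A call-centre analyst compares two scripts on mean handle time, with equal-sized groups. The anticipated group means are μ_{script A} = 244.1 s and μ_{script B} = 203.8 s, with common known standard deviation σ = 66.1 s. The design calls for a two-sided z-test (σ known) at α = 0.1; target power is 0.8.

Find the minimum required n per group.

n = 34 per group

Standardized effect: d = |μ_{script A} − μ_{script B}| / σ = |244.1 − 203.8| / 66.1 = 0.6097
For power 0.8 need Φ(δ − z_{0.05}) = 0.8, so δ = z_{0.05} + z_{0.20} = 1.645 + 0.842 = 2.486.
(For δ > 0 the lower-tail rejection region contributes negligibly to power, so the one-term inversion is standard.)
δ = d·√(n/2) ⇒ n = 2(δ/d)² = 2 × (2.486 / 0.6097)² = 33.27.
Rounding up, n = 34 per group.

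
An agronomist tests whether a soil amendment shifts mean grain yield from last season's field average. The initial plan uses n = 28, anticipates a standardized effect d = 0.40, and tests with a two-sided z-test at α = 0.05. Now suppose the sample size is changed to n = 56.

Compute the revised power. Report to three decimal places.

With n = 56: δ = d·√n = 0.40 × √56 = 2.9933. Critical value z_{0.025} = 1.960.
Revised power = Φ(δ − 1.960) + Φ(−δ − 1.960) = Φ(1.033) + Φ(-4.953) = 0.8493 + 0.0000 = 0.8493.

Power ≈ 0.849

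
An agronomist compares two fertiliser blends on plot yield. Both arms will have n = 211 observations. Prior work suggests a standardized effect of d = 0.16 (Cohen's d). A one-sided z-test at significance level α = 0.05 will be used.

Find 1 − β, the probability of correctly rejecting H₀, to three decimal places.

Noncentrality parameter: δ = d·√(n/2) = 0.16 × √(211/2) = 1.6434
One-sided α = 0.05 → critical value z_{0.05} = 1.645.
Power = Φ(δ − 1.645) = Φ(-0.001) = 0.4994.

Power ≈ 0.499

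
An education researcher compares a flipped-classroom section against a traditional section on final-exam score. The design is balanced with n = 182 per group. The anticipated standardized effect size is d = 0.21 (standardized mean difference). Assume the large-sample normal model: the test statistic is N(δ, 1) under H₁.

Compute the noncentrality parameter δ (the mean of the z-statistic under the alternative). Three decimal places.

δ ≈ 2.003

The noncentrality parameter scales effect size by the design's sample-size factor: δ = d·√(n/2) = 0.21 × √(182/2) = 2.0033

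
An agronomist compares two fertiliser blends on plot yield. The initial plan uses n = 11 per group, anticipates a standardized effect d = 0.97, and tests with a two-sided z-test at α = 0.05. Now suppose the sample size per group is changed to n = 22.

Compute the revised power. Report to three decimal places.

Power ≈ 0.896

With n = 22 per group: δ = d·√(n/2) = 0.97 × √(22/2) = 3.2171. Critical value z_{0.025} = 1.960.
Revised power = Φ(δ − 1.960) + Φ(−δ − 1.960) = Φ(1.257) + Φ(-5.177) = 0.8957 + 0.0000 = 0.8957.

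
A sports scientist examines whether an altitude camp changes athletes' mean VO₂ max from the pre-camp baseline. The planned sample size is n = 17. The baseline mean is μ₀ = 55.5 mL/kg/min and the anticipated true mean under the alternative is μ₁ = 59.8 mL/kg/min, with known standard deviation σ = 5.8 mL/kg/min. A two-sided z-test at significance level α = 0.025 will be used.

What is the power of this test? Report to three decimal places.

Power ≈ 0.793

Standardized effect: d = |μ₁ − μ₀| / σ = |59.8 − 55.5| / 5.8 = 0.7414
Noncentrality parameter: δ = d·√n = 0.7414 × √17 = 3.0568
Two-sided α = 0.025 → critical value z_{0.0125} = 2.241.
Power = Φ(δ − 2.241) + Φ(−δ − 2.241) = Φ(0.815) + Φ(-5.298) = 0.7926 + 0.0000 = 0.7926.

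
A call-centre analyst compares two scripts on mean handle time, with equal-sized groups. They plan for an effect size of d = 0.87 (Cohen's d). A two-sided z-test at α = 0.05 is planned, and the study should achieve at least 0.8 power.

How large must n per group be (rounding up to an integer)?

n = 21 per group

Set Φ(δ − 1.960) = 0.8; then δ − 1.960 = Φ⁻¹(0.8) = 0.842, giving δ = 2.802.
(The Φ(−δ − z_{α/2}) term is vanishingly small for δ > 0 and is dropped in the standard sample-size formula.)
δ = d·√(n/2) ⇒ n = 2(δ/d)² = 2 × (2.802 / 0.87)² = 20.74.
Round up to the next whole unit.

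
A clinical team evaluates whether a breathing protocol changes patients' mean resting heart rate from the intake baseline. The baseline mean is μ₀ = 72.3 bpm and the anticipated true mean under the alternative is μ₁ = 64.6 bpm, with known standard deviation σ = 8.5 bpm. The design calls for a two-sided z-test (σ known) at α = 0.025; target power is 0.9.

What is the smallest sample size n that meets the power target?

n = 16

Standardized effect: d = |μ₁ − μ₀| / σ = |64.6 − 72.3| / 8.5 = 0.9059
Set Φ(δ − 2.241) = 0.9; then δ − 2.241 = Φ⁻¹(0.9) = 1.282, giving δ = 3.523.
(Ignoring the negligible lower-tail rejection probability gives the usual closed-form inversion.)
δ = d·√n ⇒ n = (δ/d)² = (3.523 / 0.9059)² = 15.12.
Rounding up, n = 16.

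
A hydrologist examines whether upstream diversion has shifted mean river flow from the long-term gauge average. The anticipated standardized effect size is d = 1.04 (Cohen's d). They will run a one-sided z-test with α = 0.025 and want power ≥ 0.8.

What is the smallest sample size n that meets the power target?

n = 8

For power 0.8 need Φ(δ − z_{0.025}) = 0.8, so δ = z_{0.025} + z_{0.20} = 1.960 + 0.842 = 2.802.
δ = d·√n ⇒ n = (δ/d)² = (2.802 / 1.04)² = 7.26.
Rounding up, n = 8.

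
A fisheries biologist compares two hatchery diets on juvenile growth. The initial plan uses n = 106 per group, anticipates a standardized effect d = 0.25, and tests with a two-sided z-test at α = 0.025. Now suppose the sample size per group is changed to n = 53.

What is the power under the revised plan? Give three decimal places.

Power ≈ 0.170

With n = 53 per group: δ = d·√(n/2) = 0.25 × √(53/2) = 1.2870. Critical value z_{0.0125} = 2.241.
Revised power = Φ(δ − 2.241) + Φ(−δ − 2.241) = Φ(-0.954) + Φ(-3.528) = 0.1699 + 0.0002 = 0.1701.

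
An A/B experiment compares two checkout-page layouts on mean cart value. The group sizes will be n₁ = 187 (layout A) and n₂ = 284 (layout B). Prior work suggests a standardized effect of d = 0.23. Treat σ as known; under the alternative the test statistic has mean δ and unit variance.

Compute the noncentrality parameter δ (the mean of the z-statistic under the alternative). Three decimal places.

δ ≈ 2.442

The noncentrality parameter scales effect size by the design's sample-size factor: δ = d / √(1/n₁ + 1/n₂) = 0.23 / √(1/187 + 1/284) = 2.4423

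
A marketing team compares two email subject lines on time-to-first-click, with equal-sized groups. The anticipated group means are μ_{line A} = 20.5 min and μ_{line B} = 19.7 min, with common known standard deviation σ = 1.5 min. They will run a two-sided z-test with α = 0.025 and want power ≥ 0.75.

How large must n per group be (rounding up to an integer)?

Standardized effect: d = |μ_{line A} − μ_{line B}| / σ = |20.5 − 19.7| / 1.5 = 0.5333
Set Φ(δ − 2.241) = 0.75; then δ − 2.241 = Φ⁻¹(0.75) = 0.674, giving δ = 2.916.
(Ignoring the negligible lower-tail rejection probability gives the usual closed-form inversion.)
δ = d·√(n/2) ⇒ n = 2(δ/d)² = 2 × (2.916 / 0.5333)² = 59.78.
Round up to the next whole unit.

n = 60 per group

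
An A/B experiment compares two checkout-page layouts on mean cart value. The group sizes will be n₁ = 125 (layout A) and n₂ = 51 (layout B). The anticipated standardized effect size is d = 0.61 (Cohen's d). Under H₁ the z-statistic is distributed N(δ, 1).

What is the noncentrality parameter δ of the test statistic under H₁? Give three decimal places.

δ ≈ 3.671

The noncentrality parameter scales effect size by the design's sample-size factor: δ = d / √(1/n₁ + 1/n₂) = 0.61 / √(1/125 + 1/51) = 3.6712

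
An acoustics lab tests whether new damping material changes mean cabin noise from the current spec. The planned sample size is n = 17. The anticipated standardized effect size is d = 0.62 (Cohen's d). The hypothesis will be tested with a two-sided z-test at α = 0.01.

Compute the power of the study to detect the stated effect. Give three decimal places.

Power ≈ 0.492

Noncentrality parameter: δ = d·√n = 0.62 × √17 = 2.5563
Two-sided α = 0.01 → critical value z_{0.005} = 2.576.
Power = Φ(δ − 2.576) + Φ(−δ − 2.576) = Φ(-0.020) + Φ(-5.132) = 0.4922 + 0.0000 = 0.4922.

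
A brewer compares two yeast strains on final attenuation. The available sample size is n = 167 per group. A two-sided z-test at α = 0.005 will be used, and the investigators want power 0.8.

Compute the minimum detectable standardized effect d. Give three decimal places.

d ≈ 0.399

Need Φ(δ − 2.807) = 0.8, so δ = 2.807 + 0.842 = 3.649.
(The second rejection-region term Φ(−δ − z_{α/2}) is negligible and dropped.)
δ = d·√(n/2) ⇒ d = δ/√(n/2) = 3.649/√(167/2) = 0.3993.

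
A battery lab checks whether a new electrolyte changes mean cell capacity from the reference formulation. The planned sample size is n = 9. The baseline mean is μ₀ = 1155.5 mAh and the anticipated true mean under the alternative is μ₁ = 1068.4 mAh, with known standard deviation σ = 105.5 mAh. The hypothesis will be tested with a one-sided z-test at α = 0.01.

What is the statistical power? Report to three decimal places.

Power ≈ 0.560

Standardized effect: d = |μ₁ − μ₀| / σ = |1068.4 − 1155.5| / 105.5 = 0.8256
Noncentrality parameter: δ = d·√n = 0.8256 × √9 = 2.4768
Critical value for a one-sided test at α = 0.01: z_α = 2.326.
Power = P(Z > 2.326 − δ) = Φ(0.150) = 0.5598.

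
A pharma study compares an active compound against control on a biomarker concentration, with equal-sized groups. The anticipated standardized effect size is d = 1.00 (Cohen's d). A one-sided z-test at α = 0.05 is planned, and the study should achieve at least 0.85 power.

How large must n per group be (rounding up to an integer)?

Set Φ(δ − 1.645) = 0.85; then δ − 1.645 = Φ⁻¹(0.85) = 1.036, giving δ = 2.681.
δ = d·√(n/2) ⇒ n = 2(δ/d)² = 2 × (2.681 / 1.00)² = 14.38.
Round up to the next whole unit.

n = 15 per group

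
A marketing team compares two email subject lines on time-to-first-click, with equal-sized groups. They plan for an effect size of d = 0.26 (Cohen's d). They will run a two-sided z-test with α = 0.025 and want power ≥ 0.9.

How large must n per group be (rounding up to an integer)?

Set Φ(δ − 2.241) = 0.9; then δ − 2.241 = Φ⁻¹(0.9) = 1.282, giving δ = 3.523.
(For δ > 0 the lower-tail rejection region contributes negligibly to power, so the one-term inversion is standard.)
δ = d·√(n/2) ⇒ n = 2(δ/d)² = 2 × (3.523 / 0.26)² = 367.20.
Rounding up, n = 368 per group.

n = 368 per group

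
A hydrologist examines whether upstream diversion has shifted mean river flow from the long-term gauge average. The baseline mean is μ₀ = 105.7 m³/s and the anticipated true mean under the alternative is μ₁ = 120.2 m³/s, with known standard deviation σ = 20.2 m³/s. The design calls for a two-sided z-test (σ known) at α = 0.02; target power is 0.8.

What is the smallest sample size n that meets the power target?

Standardized effect: d = |μ₁ − μ₀| / σ = |120.2 − 105.7| / 20.2 = 0.7178
Set Φ(δ − 2.326) = 0.8; then δ − 2.326 = Φ⁻¹(0.8) = 0.842, giving δ = 3.168.
(For δ > 0 the lower-tail rejection region contributes negligibly to power, so the one-term inversion is standard.)
δ = d·√n ⇒ n = (δ/d)² = (3.168 / 0.7178)² = 19.48.
Rounding up, n = 20.

n = 20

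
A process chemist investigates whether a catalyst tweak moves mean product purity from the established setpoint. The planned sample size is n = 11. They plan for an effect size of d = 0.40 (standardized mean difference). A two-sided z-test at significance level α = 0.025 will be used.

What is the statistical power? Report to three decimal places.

Noncentrality parameter: δ = d·√n = 0.40 × √11 = 1.3266
Two-sided α = 0.025 → critical value z_{0.0125} = 2.241.
Power = Φ(δ − 2.241) + Φ(−δ − 2.241) = Φ(-0.915) + Φ(-3.568) = 0.1802 + 0.0002 = 0.1803.

Power ≈ 0.180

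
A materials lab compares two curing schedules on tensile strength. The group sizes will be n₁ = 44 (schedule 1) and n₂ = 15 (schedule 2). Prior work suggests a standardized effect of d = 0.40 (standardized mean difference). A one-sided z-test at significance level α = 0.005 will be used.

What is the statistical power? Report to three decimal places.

Noncentrality parameter: δ = d / √(1/n₁ + 1/n₂) = 0.40 / √(1/44 + 1/15) = 1.3378
One-sided α = 0.005 → critical value z_{0.005} = 2.576.
Power = Φ(δ − 2.576) = Φ(-1.238) = 0.1079.

Power ≈ 0.108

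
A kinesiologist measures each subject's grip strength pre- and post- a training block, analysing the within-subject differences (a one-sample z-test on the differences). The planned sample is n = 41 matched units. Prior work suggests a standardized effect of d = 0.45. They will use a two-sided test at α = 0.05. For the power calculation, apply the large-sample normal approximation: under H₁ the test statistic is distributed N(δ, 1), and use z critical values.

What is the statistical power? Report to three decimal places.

Noncentrality parameter: δ = d·√n = 0.45 × √41 = 2.8814
Two-sided α = 0.05 → critical value z_{0.025} = 1.960.
Power = Φ(δ − 1.960) + Φ(−δ − 1.960) = Φ(0.921) + Φ(-4.841) = 0.8216 + 0.0000 = 0.8216.

Power ≈ 0.822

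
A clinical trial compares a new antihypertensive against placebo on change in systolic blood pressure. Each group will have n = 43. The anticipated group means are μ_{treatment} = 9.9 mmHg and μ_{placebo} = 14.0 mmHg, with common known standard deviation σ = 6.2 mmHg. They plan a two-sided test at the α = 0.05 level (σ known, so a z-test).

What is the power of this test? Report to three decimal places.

Standardized effect: d = |μ_{treatment} − μ_{placebo}| / σ = |9.9 − 14.0| / 6.2 = 0.6613
Noncentrality parameter: δ = d·√(n/2) = 0.6613 × √(43/2) = 3.0663
Critical value for a two-sided test at α = 0.05: z_{α/2} = 1.960.
Power = Φ(δ − 1.960) + Φ(−δ − 1.960) = Φ(1.106) + Φ(-5.026) = 0.8657 + 0.0000 = 0.8657.

Power ≈ 0.866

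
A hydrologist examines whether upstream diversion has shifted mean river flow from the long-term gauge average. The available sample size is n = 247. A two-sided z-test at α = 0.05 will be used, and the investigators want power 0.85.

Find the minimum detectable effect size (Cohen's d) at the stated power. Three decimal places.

d ≈ 0.191

Need Φ(δ − 1.960) = 0.85, so δ = 1.960 + 1.036 = 2.996.
(The second rejection-region term Φ(−δ − z_{α/2}) is negligible and dropped.)
δ = d·√n ⇒ d = δ/√n = 2.996/√247 = 0.1907.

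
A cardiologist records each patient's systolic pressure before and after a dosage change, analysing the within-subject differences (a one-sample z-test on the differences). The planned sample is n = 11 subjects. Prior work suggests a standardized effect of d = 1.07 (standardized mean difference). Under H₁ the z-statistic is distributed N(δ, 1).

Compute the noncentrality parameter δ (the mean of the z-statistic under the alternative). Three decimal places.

δ = d·√n = 1.07 × √11 = 3.5488

δ ≈ 3.549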